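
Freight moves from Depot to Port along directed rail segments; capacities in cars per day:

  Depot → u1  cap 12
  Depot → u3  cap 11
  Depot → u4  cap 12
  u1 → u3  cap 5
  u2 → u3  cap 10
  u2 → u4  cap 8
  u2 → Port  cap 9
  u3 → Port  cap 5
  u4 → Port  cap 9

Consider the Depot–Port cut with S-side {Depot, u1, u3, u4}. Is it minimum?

Yes — it is a minimum cut (capacity 14).

Given cut capacity: 5 + 9 = 14.
Augment Depot→u3→Port: bottleneck 5, flow now 5.
Augment Depot→u4→Port: bottleneck 9, flow now 14.
No augmenting path remains; maximum flow = 14.
Cut capacity 14 equals the max flow, so it is a minimum cut.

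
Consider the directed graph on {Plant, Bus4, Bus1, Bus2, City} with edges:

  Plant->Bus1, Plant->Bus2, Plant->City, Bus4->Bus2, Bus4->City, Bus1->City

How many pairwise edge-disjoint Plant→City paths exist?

2

Assign every edge capacity 1; by Menger, the answer equals the max flow.
Path Plant→City (+1); total 1.
Path Plant→Bus1→City (+1); total 2.
No residual Plant→City path; max flow = 2.
Certifying cut of size 2: {Plant→Bus1, Plant→City}.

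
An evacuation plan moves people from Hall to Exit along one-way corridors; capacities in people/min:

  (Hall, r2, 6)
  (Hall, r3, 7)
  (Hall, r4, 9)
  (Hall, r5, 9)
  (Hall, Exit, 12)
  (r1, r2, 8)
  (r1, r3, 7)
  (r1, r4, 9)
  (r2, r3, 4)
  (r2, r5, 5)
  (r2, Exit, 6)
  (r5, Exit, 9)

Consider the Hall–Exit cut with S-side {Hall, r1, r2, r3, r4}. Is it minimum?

No — its capacity is 32, but the minimum cut has capacity 27.

Given cut capacity: 9 + 12 + 5 + 6 = 32.
Augment Hall→Exit: bottleneck 12, flow now 12.
Augment Hall→r2→Exit: bottleneck 6, flow now 18.
Augment Hall→r5→Exit: bottleneck 9, flow now 27.
No augmenting path remains; maximum flow = 27.
In the residual graph, reachable from Hall: {Hall, r3, r4}.
Min-cut edges: Hall→r2 (6), Hall→r5 (9), Hall→Exit (12); capacity 6 + 9 + 12 = 27.
Cut capacity 32 exceeds the max flow 27, so it is not minimum.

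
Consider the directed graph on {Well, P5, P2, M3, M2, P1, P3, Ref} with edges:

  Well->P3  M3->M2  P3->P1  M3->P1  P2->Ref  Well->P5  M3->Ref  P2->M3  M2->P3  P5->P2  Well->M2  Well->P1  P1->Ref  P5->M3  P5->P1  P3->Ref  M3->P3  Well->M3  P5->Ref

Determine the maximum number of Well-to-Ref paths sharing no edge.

4

Assign every edge capacity 1; by Menger, the answer equals the max flow.
Path Well→P5→Ref (+1); total 1.
Path Well→M3→Ref (+1); total 2.
Path Well→P1→Ref (+1); total 3.
Path Well→P3→Ref (+1); total 4.
No residual Well→Ref path; max flow = 4.
Certifying cut of size 4: {P1→Ref, P3→Ref, Well→M3, Well→P5}.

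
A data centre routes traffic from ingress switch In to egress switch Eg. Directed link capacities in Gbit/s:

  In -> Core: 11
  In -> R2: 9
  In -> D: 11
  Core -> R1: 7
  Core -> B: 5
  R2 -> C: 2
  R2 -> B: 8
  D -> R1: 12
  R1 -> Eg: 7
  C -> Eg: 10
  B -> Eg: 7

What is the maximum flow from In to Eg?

Augment In→Core→R1→Eg: bottleneck 7, flow now 7.
Augment In→Core→B→Eg: bottleneck 4, flow now 11.
Augment In→R2→C→Eg: bottleneck 2, flow now 13.
Augment In→R2→B→Eg: bottleneck 3, flow now 16.
No augmenting path remains; maximum flow = 16.
In the residual graph, reachable from In: {In, Core, R2, D, R1, B}.
Min-cut edges: R2→C (2), R1→Eg (7), B→Eg (7); capacity 2 + 7 + 7 = 16.
This cut is saturated, so no flow can exceed 16.

16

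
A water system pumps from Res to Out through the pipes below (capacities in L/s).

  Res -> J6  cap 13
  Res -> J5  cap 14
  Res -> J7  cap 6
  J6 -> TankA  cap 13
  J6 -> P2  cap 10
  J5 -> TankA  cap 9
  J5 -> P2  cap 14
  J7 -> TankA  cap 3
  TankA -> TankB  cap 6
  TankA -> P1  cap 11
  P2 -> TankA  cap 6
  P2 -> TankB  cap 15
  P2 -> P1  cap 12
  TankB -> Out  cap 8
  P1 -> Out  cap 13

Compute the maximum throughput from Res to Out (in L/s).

Augment Res→J6→TankA→TankB→Out: bottleneck 6, flow now 6.
Augment Res→J6→TankA→P1→Out: bottleneck 7, flow now 13.
Augment Res→J5→TankA→P1→Out: bottleneck 4, flow now 17.
Augment Res→J5→P2→TankB→Out: bottleneck 2, flow now 19.
Augment Res→J5→P2→P1→Out: bottleneck 2, flow now 21.
No augmenting path remains; maximum flow = 21.
In the residual graph, reachable from Res: {Res, J6, J5, J7, TankA, P2, TankB, P1}.
Min-cut edges: TankB→Out (8), P1→Out (13); capacity 8 + 13 = 21.
This cut is saturated, so no flow can exceed 21.

21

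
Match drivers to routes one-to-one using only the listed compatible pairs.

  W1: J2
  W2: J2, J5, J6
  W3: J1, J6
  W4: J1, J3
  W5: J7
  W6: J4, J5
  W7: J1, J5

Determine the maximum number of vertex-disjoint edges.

Unit-capacity flow: source→left, listed edges, right→sink; max matching = max flow.
Augmenting path W1→J2 (+1); matched 1.
Augmenting path W2→J5 (+1); matched 2.
Augmenting path W3→J1 (+1); matched 3.
Augmenting path W4→J3 (+1); matched 4.
Augmenting path W5→J7 (+1); matched 5.
Augmenting path W6→J4 (+1); matched 6.
Augmenting path W7→J1→W3→J6 (+1); matched 7.
No augmenting path remains; maximum matching = 7.
König certificate: {W1, W2, W3, W4, W5, W6, W7} is a vertex cover of size 7 (every listed pair touches it), so no matching can be larger.

7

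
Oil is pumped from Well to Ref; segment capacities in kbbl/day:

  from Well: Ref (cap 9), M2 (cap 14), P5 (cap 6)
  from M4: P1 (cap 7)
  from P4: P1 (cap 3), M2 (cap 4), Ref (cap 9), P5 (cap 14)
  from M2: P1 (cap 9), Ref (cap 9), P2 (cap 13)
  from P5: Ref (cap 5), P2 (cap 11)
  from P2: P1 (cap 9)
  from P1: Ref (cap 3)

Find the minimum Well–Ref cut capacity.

26

Augment Well→Ref: bottleneck 9, flow now 9.
Augment Well→M2→Ref: bottleneck 9, flow now 18.
Augment Well→P5→Ref: bottleneck 5, flow now 23.
Augment Well→M2→P1→Ref: bottleneck 3, flow now 26.
No augmenting path remains; maximum flow = 26.
By max-flow min-cut, the minimum cut capacity equals the max flow.
In the residual graph, reachable from Well: {Well, M2, P5, P2, P1}.
Min-cut edges: Well→Ref (9), M2→Ref (9), P5→Ref (5), P1→Ref (3); capacity 9 + 9 + 5 + 3 = 26.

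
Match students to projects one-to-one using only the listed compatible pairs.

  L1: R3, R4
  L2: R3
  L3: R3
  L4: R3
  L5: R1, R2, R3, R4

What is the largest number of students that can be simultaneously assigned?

Unit-capacity flow: source→left, listed edges, right→sink; max matching = max flow.
Augmenting path L1→R3 (+1); matched 1.
Augmenting path L5→R1 (+1); matched 2.
Augmenting path L2→R3→L1→R4 (+1); matched 3.
No augmenting path remains; maximum matching = 3.
König certificate: {L1, L5, R3} is a vertex cover of size 3 (every listed pair touches it), so no matching can be larger.

3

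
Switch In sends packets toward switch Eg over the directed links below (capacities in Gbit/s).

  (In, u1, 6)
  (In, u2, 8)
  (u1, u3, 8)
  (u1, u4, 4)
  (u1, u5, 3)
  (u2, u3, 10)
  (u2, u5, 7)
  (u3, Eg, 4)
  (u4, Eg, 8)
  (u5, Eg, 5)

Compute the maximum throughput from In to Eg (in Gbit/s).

Augment In→u1→u3→Eg: bottleneck 4, flow now 4.
Augment In→u1→u4→Eg: bottleneck 2, flow now 6.
Augment In→u2→u5→Eg: bottleneck 5, flow now 11.
Augment In→u2→u3→u1→u4→Eg: bottleneck 2, flow now 13. (uses reverse residual edge)
No augmenting path remains; maximum flow = 13.
In the residual graph, reachable from In: {In, u1, u2, u3, u5}.
Min-cut edges: u1→u4 (4), u3→Eg (4), u5→Eg (5); capacity 4 + 4 + 5 = 13.
This cut is saturated, so no flow can exceed 13.

13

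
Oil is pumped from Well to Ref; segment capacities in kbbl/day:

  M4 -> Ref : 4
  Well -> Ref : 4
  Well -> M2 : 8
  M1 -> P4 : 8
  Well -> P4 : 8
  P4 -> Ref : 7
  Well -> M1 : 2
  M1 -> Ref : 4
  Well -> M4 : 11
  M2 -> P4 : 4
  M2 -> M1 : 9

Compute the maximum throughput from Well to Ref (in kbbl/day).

19

Augment Well→Ref: bottleneck 4, flow now 4.
Augment Well→M1→Ref: bottleneck 2, flow now 6.
Augment Well→P4→Ref: bottleneck 7, flow now 13.
Augment Well→M4→Ref: bottleneck 4, flow now 17.
Augment Well→M2→M1→Ref: bottleneck 2, flow now 19.
No augmenting path remains; maximum flow = 19.
In the residual graph, reachable from Well: {Well, M2, M1, P4, M4}.
Min-cut edges: Well→Ref (4), M1→Ref (4), P4→Ref (7), M4→Ref (4); capacity 4 + 4 + 7 + 4 = 19.
This cut is saturated, so no flow can exceed 19.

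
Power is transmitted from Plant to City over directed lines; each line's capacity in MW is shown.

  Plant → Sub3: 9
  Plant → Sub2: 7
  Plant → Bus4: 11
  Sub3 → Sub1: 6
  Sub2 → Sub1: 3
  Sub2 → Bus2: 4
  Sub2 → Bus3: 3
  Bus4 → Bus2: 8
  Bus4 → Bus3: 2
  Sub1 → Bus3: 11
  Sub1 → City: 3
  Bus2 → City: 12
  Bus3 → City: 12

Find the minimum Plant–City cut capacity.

Augment Plant→Sub3→Sub1→City: bottleneck 3, flow now 3.
Augment Plant→Sub2→Bus2→City: bottleneck 4, flow now 7.
Augment Plant→Sub2→Bus3→City: bottleneck 3, flow now 10.
Augment Plant→Bus4→Bus2→City: bottleneck 8, flow now 18.
Augment Plant→Bus4→Bus3→City: bottleneck 2, flow now 20.
Augment Plant→Sub3→Sub1→Bus3→City: bottleneck 3, flow now 23.
No augmenting path remains; maximum flow = 23.
By max-flow min-cut, the minimum cut capacity equals the max flow.
In the residual graph, reachable from Plant: {Plant, Sub3, Bus4}.
Min-cut edges: Plant→Sub2 (7), Sub3→Sub1 (6), Bus4→Bus2 (8), Bus4→Bus3 (2); capacity 7 + 6 + 8 + 2 = 23.

23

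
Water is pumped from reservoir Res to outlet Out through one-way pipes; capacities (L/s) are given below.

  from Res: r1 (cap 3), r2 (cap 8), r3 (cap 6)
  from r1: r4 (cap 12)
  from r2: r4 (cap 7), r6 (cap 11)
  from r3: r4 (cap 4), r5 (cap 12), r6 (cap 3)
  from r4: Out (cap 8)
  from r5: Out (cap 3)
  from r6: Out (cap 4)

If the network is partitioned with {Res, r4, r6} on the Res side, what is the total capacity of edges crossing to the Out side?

Edges leaving {Res, r4, r6}: Res→r1 (3), Res→r2 (8), Res→r3 (6), r4→Out (8), r6→Out (4).
Cut capacity = 3 + 8 + 6 + 8 + 4 = 29.

29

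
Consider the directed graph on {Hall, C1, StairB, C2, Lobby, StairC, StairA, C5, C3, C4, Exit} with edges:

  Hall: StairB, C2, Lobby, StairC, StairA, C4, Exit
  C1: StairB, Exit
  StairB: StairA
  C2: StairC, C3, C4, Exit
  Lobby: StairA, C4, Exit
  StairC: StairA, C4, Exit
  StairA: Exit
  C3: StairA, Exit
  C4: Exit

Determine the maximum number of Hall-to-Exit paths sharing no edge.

6

Assign every edge capacity 1; by Menger, the answer equals the max flow.
Path Hall→Exit (+1); total 1.
Path Hall→C2→Exit (+1); total 2.
Path Hall→Lobby→Exit (+1); total 3.
Path Hall→StairC→Exit (+1); total 4.
Path Hall→StairA→Exit (+1); total 5.
Path Hall→C4→Exit (+1); total 6.
No residual Hall→Exit path; max flow = 6.
Certifying cut of size 6: {Hall→C2, Hall→C4, Hall→Exit, Hall→Lobby, Hall→StairC, StairA→Exit}.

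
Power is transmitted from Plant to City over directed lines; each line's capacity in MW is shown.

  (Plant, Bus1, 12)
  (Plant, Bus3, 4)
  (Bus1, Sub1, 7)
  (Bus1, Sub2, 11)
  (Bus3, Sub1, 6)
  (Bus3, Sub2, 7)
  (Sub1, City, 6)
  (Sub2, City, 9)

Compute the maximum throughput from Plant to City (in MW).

Augment Plant→Bus1→Sub1→City: bottleneck 6, flow now 6.
Augment Plant→Bus1→Sub2→City: bottleneck 6, flow now 12.
Augment Plant→Bus3→Sub2→City: bottleneck 3, flow now 15.
No augmenting path remains; maximum flow = 15.
In the residual graph, reachable from Plant: {Plant, Bus1, Bus3, Sub1, Sub2}.
Min-cut edges: Sub1→City (6), Sub2→City (9); capacity 6 + 9 = 15.
This cut is saturated, so no flow can exceed 15.

15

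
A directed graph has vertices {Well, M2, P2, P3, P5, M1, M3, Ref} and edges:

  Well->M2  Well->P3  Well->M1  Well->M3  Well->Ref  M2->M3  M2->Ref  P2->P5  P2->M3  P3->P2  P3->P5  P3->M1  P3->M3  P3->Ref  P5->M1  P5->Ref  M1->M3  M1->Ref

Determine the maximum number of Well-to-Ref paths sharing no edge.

Assign every edge capacity 1; by Menger, the answer equals the max flow.
Path Well→Ref (+1); total 1.
Path Well→M2→Ref (+1); total 2.
Path Well→P3→Ref (+1); total 3.
Path Well→M1→Ref (+1); total 4.
No residual Well→Ref path; max flow = 4.
Certifying cut of size 4: {Well→M1, Well→M2, Well→P3, Well→Ref}.

4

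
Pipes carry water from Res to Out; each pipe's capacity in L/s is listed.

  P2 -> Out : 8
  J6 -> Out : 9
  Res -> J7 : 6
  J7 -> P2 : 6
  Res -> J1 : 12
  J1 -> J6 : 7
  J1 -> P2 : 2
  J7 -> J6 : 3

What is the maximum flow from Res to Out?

15

Augment Res→J7→J6→Out: bottleneck 3, flow now 3.
Augment Res→J7→P2→Out: bottleneck 3, flow now 6.
Augment Res→J1→J6→Out: bottleneck 6, flow now 12.
Augment Res→J1→P2→Out: bottleneck 2, flow now 14.
Augment Res→J1→J6→J7→P2→Out: bottleneck 1, flow now 15. (uses reverse residual edge)
No augmenting path remains; maximum flow = 15.
In the residual graph, reachable from Res: {Res, J1}.
Min-cut edges: Res→J7 (6), J1→J6 (7), J1→P2 (2); capacity 6 + 7 + 2 = 15.
This cut is saturated, so no flow can exceed 15.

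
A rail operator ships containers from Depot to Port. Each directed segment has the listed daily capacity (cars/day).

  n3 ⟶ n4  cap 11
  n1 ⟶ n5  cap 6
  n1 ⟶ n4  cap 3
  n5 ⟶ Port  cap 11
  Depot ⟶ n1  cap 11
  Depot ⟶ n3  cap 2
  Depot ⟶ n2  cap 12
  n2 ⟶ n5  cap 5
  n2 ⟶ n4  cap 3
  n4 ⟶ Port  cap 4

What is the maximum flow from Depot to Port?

15

Augment Depot→n1→n4→Port: bottleneck 3, flow now 3.
Augment Depot→n1→n5→Port: bottleneck 6, flow now 9.
Augment Depot→n2→n4→Port: bottleneck 1, flow now 10.
Augment Depot→n2→n5→Port: bottleneck 5, flow now 15.
No augmenting path remains; maximum flow = 15.
In the residual graph, reachable from Depot: {Depot, n1, n2, n3, n4}.
Min-cut edges: n1→n5 (6), n2→n5 (5), n4→Port (4); capacity 6 + 5 + 4 = 15.
This cut is saturated, so no flow can exceed 15.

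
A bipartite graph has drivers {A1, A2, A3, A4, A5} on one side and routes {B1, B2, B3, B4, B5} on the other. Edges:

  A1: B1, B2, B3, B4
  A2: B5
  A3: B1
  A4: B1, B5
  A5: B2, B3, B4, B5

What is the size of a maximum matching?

Unit-capacity flow: source→left, listed edges, right→sink; max matching = max flow.
Augmenting path A1→B1 (+1); matched 1.
Augmenting path A2→B5 (+1); matched 2.
Augmenting path A5→B2 (+1); matched 3.
Augmenting path A3→B1→A1→B3 (+1); matched 4.
No augmenting path remains; maximum matching = 4.
König certificate: {A1, A5, B1, B5} is a vertex cover of size 4 (every listed pair touches it), so no matching can be larger.

4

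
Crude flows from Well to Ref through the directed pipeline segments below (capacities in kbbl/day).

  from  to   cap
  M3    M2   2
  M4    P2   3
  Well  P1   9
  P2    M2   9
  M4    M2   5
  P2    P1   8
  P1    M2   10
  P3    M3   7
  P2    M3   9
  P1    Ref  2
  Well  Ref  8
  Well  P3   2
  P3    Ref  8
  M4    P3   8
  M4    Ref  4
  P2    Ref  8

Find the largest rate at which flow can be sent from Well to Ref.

Augment Well→Ref: bottleneck 8, flow now 8.
Augment Well→P3→Ref: bottleneck 2, flow now 10.
Augment Well→P1→Ref: bottleneck 2, flow now 12.
No augmenting path remains; maximum flow = 12.
In the residual graph, reachable from Well: {Well, P1, M2}.
Min-cut edges: Well→P3 (2), Well→Ref (8), P1→Ref (2); capacity 2 + 8 + 2 = 12.
This cut is saturated, so no flow can exceed 12.

12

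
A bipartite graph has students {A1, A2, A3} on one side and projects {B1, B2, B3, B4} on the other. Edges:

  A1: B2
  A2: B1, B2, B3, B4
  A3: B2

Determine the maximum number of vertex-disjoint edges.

Unit-capacity flow: source→left, listed edges, right→sink; max matching = max flow.
Augmenting path A1→B2 (+1); matched 1.
Augmenting path A2→B1 (+1); matched 2.
No augmenting path remains; maximum matching = 2.
König certificate: {A2, B2} is a vertex cover of size 2 (every listed pair touches it), so no matching can be larger.

2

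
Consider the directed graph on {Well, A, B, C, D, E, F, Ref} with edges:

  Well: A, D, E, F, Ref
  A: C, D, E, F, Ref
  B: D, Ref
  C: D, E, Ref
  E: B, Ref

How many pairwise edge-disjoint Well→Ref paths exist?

Assign every edge capacity 1; by Menger, the answer equals the max flow.
Path Well→Ref (+1); total 1.
Path Well→A→Ref (+1); total 2.
Path Well→E→Ref (+1); total 3.
No residual Well→Ref path; max flow = 3.
Certifying cut of size 3: {Well→A, Well→E, Well→Ref}.

3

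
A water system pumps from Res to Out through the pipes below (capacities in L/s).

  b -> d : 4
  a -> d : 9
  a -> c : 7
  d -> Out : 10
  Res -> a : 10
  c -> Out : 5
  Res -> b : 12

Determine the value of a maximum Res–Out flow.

14

Augment Res→a→c→Out: bottleneck 5, flow now 5.
Augment Res→a→d→Out: bottleneck 5, flow now 10.
Augment Res→b→d→Out: bottleneck 4, flow now 14.
No augmenting path remains; maximum flow = 14.
In the residual graph, reachable from Res: {Res, b}.
Min-cut edges: Res→a (10), b→d (4); capacity 10 + 4 = 14.
This cut is saturated, so no flow can exceed 14.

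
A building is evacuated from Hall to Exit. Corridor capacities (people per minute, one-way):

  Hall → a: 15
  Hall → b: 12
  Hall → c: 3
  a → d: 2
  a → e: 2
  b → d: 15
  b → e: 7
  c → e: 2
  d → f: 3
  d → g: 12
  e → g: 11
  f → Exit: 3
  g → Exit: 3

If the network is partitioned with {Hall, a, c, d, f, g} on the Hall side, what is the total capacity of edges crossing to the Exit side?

Edges leaving {Hall, a, c, d, f, g}: Hall→b (12), a→e (2), c→e (2), f→Exit (3), g→Exit (3).
Cut capacity = 12 + 2 + 2 + 3 + 3 = 22.

22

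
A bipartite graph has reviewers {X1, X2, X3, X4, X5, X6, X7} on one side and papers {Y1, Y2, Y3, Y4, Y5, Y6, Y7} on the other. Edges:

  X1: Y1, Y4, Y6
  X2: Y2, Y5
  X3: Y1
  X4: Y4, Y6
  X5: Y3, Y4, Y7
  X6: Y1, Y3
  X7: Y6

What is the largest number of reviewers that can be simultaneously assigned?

Unit-capacity flow: source→left, listed edges, right→sink; max matching = max flow.
Augmenting path X1→Y1 (+1); matched 1.
Augmenting path X2→Y2 (+1); matched 2.
Augmenting path X4→Y4 (+1); matched 3.
Augmenting path X5→Y3 (+1); matched 4.
Augmenting path X7→Y6 (+1); matched 5.
Augmenting path X6→Y3→X5→Y7 (+1); matched 6.
No augmenting path remains; maximum matching = 6.
König certificate: {X2, X5, X6, Y1, Y4, Y6} is a vertex cover of size 6 (every listed pair touches it), so no matching can be larger.

6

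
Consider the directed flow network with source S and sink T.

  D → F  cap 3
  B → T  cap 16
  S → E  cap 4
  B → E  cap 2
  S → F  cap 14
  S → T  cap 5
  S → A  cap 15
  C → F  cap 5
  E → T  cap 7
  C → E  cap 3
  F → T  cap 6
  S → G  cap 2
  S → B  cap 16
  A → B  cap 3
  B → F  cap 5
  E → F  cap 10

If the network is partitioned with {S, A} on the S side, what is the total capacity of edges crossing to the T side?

44

Edges leaving {S, A}: S→B (16), S→E (4), S→F (14), S→G (2), S→T (5), A→B (3).
Cut capacity = 16 + 4 + 14 + 2 + 5 + 3 = 44.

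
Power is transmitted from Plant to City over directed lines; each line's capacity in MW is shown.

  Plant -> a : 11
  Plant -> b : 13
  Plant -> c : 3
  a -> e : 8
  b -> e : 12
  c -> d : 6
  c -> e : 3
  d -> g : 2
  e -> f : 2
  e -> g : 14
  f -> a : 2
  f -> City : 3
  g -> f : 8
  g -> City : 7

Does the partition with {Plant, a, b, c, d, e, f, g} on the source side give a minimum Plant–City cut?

Yes — it is a minimum cut (capacity 10).

Given cut capacity: 3 + 7 = 10.
Augment Plant→a→e→f→City: bottleneck 2, flow now 2.
Augment Plant→a→e→g→City: bottleneck 6, flow now 8.
Augment Plant→b→e→g→City: bottleneck 1, flow now 9.
Augment Plant→b→e→g→f→City: bottleneck 1, flow now 10.
No augmenting path remains; maximum flow = 10.
Cut capacity 10 equals the max flow, so it is a minimum cut.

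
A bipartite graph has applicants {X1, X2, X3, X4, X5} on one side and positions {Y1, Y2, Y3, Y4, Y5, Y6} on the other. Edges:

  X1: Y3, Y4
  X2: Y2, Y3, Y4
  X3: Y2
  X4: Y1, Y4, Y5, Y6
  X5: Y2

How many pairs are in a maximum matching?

4

Unit-capacity flow: source→left, listed edges, right→sink; max matching = max flow.
Augmenting path X1→Y3 (+1); matched 1.
Augmenting path X2→Y2 (+1); matched 2.
Augmenting path X4→Y1 (+1); matched 3.
Augmenting path X3→Y2→X2→Y4 (+1); matched 4.
No augmenting path remains; maximum matching = 4.
König certificate: {X1, X2, X4, Y2} is a vertex cover of size 4 (every listed pair touches it), so no matching can be larger.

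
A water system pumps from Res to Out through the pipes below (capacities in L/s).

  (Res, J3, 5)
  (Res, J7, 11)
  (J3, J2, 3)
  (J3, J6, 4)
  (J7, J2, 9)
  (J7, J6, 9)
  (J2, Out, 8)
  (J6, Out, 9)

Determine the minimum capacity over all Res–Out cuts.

Augment Res→J3→J2→Out: bottleneck 3, flow now 3.
Augment Res→J3→J6→Out: bottleneck 2, flow now 5.
Augment Res→J7→J2→Out: bottleneck 5, flow now 10.
Augment Res→J7→J6→Out: bottleneck 6, flow now 16.
No augmenting path remains; maximum flow = 16.
By max-flow min-cut, the minimum cut capacity equals the max flow.
In the residual graph, reachable from Res: {Res}.
Min-cut edges: Res→J3 (5), Res→J7 (11); capacity 5 + 11 = 16.

16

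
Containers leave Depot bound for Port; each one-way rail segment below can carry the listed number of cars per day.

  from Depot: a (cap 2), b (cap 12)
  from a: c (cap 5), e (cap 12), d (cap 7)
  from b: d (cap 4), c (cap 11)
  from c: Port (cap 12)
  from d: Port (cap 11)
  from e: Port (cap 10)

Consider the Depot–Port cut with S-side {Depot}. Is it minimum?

Given cut capacity: 2 + 12 = 14.
Augment Depot→a→c→Port: bottleneck 2, flow now 2.
Augment Depot→b→c→Port: bottleneck 10, flow now 12.
Augment Depot→b→d→Port: bottleneck 2, flow now 14.
No augmenting path remains; maximum flow = 14.
Cut capacity 14 equals the max flow, so it is a minimum cut.

Yes — it is a minimum cut (capacity 14).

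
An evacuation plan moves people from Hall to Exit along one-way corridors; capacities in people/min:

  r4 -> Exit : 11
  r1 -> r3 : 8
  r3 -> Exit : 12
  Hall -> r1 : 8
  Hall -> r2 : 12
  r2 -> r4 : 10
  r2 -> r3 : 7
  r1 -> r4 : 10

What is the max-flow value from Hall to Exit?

Augment Hall→r1→r3→Exit: bottleneck 8, flow now 8.
Augment Hall→r2→r3→Exit: bottleneck 4, flow now 12.
Augment Hall→r2→r4→Exit: bottleneck 8, flow now 20.
No augmenting path remains; maximum flow = 20.
In the residual graph, reachable from Hall: {Hall}.
Min-cut edges: Hall→r1 (8), Hall→r2 (12); capacity 8 + 12 = 20.
This cut is saturated, so no flow can exceed 20.

20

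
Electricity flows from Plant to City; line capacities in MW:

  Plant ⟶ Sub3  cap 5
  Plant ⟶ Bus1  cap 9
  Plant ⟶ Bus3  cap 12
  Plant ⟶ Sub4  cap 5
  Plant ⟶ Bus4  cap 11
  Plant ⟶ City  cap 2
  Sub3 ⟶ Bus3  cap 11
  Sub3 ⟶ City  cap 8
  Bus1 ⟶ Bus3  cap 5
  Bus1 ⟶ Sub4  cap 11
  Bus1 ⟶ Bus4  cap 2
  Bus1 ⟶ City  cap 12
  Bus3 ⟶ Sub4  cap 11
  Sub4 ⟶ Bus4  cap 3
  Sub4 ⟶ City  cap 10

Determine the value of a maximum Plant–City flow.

26

Augment Plant→City: bottleneck 2, flow now 2.
Augment Plant→Sub3→City: bottleneck 5, flow now 7.
Augment Plant→Bus1→City: bottleneck 9, flow now 16.
Augment Plant→Sub4→City: bottleneck 5, flow now 21.
Augment Plant→Bus3→Sub4→City: bottleneck 5, flow now 26.
No augmenting path remains; maximum flow = 26.
In the residual graph, reachable from Plant: {Plant, Bus3, Sub4, Bus4}.
Min-cut edges: Plant→Sub3 (5), Plant→Bus1 (9), Plant→City (2), Sub4→City (10); capacity 5 + 9 + 2 + 10 = 26.
This cut is saturated, so no flow can exceed 26.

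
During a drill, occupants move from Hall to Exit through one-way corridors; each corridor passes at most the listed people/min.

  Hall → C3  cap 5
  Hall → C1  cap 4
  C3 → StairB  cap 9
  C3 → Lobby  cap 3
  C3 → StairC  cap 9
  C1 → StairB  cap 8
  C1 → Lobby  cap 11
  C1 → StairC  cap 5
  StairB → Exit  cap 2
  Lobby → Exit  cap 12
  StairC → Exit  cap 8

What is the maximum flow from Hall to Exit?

Augment Hall→C3→StairB→Exit: bottleneck 2, flow now 2.
Augment Hall→C3→Lobby→Exit: bottleneck 3, flow now 5.
Augment Hall→C1→Lobby→Exit: bottleneck 4, flow now 9.
No augmenting path remains; maximum flow = 9.
In the residual graph, reachable from Hall: {Hall}.
Min-cut edges: Hall→C3 (5), Hall→C1 (4); capacity 5 + 4 = 9.
This cut is saturated, so no flow can exceed 9.

9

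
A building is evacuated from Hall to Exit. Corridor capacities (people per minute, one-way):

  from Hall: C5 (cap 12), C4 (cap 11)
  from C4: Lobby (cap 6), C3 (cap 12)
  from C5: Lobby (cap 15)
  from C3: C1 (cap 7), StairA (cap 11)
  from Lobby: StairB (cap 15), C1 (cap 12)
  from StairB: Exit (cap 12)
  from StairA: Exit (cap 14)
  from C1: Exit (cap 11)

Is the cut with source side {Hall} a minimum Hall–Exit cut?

Yes — it is a minimum cut (capacity 23).

Given cut capacity: 11 + 12 = 23.
Augment Hall→C4→C3→StairA→Exit: bottleneck 11, flow now 11.
Augment Hall→C5→Lobby→StairB→Exit: bottleneck 12, flow now 23.
No augmenting path remains; maximum flow = 23.
Cut capacity 23 equals the max flow, so it is a minimum cut.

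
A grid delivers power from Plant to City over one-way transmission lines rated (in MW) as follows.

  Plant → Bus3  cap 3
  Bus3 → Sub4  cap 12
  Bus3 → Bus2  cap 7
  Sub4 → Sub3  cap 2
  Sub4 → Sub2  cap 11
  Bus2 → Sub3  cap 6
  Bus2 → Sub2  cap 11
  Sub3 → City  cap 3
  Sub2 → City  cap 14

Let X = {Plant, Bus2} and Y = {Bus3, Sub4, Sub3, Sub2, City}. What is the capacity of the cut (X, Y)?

20

Edges leaving {Plant, Bus2}: Plant→Bus3 (3), Bus2→Sub3 (6), Bus2→Sub2 (11).
Cut capacity = 3 + 6 + 11 = 20.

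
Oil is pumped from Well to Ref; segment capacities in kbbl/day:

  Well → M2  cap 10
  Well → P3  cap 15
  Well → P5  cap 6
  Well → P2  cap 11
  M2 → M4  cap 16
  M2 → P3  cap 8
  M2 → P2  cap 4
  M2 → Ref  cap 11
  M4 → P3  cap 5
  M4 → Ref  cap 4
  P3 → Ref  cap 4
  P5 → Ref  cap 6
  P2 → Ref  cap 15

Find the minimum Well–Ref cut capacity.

31

Augment Well→M2→Ref: bottleneck 10, flow now 10.
Augment Well→P3→Ref: bottleneck 4, flow now 14.
Augment Well→P5→Ref: bottleneck 6, flow now 20.
Augment Well→P2→Ref: bottleneck 11, flow now 31.
No augmenting path remains; maximum flow = 31.
By max-flow min-cut, the minimum cut capacity equals the max flow.
In the residual graph, reachable from Well: {Well, P3}.
Min-cut edges: Well→M2 (10), Well→P5 (6), Well→P2 (11), P3→Ref (4); capacity 10 + 6 + 11 + 4 = 31.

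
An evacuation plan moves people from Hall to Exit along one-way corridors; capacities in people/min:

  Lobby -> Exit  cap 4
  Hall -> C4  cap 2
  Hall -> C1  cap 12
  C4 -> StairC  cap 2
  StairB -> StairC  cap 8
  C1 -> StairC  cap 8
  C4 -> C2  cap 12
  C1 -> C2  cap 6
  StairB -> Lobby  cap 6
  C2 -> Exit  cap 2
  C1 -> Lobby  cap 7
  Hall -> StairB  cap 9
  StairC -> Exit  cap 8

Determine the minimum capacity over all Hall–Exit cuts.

Augment Hall→C4→C2→Exit: bottleneck 2, flow now 2.
Augment Hall→C1→StairC→Exit: bottleneck 8, flow now 10.
Augment Hall→C1→Lobby→Exit: bottleneck 4, flow now 14.
No augmenting path remains; maximum flow = 14.
By max-flow min-cut, the minimum cut capacity equals the max flow.
In the residual graph, reachable from Hall: {Hall, C4, C1, StairB, C2, StairC, Lobby}.
Min-cut edges: C2→Exit (2), StairC→Exit (8), Lobby→Exit (4); capacity 2 + 8 + 4 = 14.

14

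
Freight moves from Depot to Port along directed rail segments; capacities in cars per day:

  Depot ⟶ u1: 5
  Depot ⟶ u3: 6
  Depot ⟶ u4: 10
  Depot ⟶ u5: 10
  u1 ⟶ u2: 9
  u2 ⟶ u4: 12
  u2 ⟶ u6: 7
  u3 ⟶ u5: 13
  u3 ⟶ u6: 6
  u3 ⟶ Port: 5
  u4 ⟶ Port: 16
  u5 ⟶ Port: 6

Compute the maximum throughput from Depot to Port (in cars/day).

Augment Depot→u3→Port: bottleneck 5, flow now 5.
Augment Depot→u4→Port: bottleneck 10, flow now 15.
Augment Depot→u5→Port: bottleneck 6, flow now 21.
Augment Depot→u1→u2→u4→Port: bottleneck 5, flow now 26.
No augmenting path remains; maximum flow = 26.
In the residual graph, reachable from Depot: {Depot, u3, u5, u6}.
Min-cut edges: Depot→u1 (5), Depot→u4 (10), u3→Port (5), u5→Port (6); capacity 5 + 10 + 5 + 6 = 26.
This cut is saturated, so no flow can exceed 26.

26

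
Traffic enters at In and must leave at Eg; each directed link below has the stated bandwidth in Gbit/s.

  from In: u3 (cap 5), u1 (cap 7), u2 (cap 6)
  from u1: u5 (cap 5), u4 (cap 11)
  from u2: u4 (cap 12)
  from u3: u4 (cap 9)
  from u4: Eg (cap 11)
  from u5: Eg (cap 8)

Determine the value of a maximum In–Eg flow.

Augment In→u1→u4→Eg: bottleneck 7, flow now 7.
Augment In→u2→u4→Eg: bottleneck 4, flow now 11.
Augment In→u2→u4→u1→u5→Eg: bottleneck 2, flow now 13. (uses reverse residual edge)
Augment In→u3→u4→u1→u5→Eg: bottleneck 3, flow now 16. (uses reverse residual edge)
No augmenting path remains; maximum flow = 16.
In the residual graph, reachable from In: {In, u1, u2, u3, u4}.
Min-cut edges: u1→u5 (5), u4→Eg (11); capacity 5 + 11 = 16.
This cut is saturated, so no flow can exceed 16.

16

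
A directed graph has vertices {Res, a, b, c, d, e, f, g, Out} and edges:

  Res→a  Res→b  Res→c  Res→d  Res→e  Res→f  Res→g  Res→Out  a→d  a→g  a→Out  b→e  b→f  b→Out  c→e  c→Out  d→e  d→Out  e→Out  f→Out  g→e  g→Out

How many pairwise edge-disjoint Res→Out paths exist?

8

Assign every edge capacity 1; by Menger, the answer equals the max flow.
Path Res→Out (+1); total 1.
Path Res→a→Out (+1); total 2.
Path Res→b→Out (+1); total 3.
Path Res→c→Out (+1); total 4.
Path Res→d→Out (+1); total 5.
Path Res→e→Out (+1); total 6.
Path Res→f→Out (+1); total 7.
Path Res→g→Out (+1); total 8.
No residual Res→Out path; max flow = 8.
Certifying cut of size 8: {Res→Out, Res→a, Res→b, Res→c, Res→d, Res→e, Res→f, Res→g}.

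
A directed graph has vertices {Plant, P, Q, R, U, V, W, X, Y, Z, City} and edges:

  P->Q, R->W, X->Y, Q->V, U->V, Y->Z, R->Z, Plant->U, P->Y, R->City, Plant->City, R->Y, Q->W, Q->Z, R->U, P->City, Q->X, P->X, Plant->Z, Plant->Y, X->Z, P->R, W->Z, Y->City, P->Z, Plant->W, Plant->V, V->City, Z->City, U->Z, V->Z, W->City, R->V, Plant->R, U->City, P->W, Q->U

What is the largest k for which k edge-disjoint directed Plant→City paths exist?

7

Assign every edge capacity 1; by Menger, the answer equals the max flow.
Path Plant→City (+1); total 1.
Path Plant→R→City (+1); total 2.
Path Plant→U→City (+1); total 3.
Path Plant→V→City (+1); total 4.
Path Plant→W→City (+1); total 5.
Path Plant→Y→City (+1); total 6.
Path Plant→Z→City (+1); total 7.
No residual Plant→City path; max flow = 7.
Certifying cut of size 7: {Plant→City, Plant→R, Plant→U, Plant→V, Plant→W, Plant→Y, Plant→Z}.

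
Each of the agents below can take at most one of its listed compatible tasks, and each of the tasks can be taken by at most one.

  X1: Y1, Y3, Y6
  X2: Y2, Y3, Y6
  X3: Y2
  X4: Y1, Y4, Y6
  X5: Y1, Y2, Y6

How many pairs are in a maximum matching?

Unit-capacity flow: source→left, listed edges, right→sink; max matching = max flow.
Augmenting path X1→Y1 (+1); matched 1.
Augmenting path X2→Y2 (+1); matched 2.
Augmenting path X4→Y4 (+1); matched 3.
Augmenting path X5→Y6 (+1); matched 4.
Augmenting path X3→Y2→X2→Y3 (+1); matched 5.
No augmenting path remains; maximum matching = 5.
König certificate: {X1, X2, X3, X4, X5} is a vertex cover of size 5 (every listed pair touches it), so no matching can be larger.

5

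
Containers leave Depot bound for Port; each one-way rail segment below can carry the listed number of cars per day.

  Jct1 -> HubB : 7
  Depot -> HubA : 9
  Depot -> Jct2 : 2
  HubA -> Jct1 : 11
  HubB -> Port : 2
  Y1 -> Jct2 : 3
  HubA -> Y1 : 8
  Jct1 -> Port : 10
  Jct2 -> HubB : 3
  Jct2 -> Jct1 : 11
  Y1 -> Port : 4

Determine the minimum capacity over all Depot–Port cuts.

11

Augment Depot→Jct2→Jct1→Port: bottleneck 2, flow now 2.
Augment Depot→HubA→Jct1→Port: bottleneck 8, flow now 10.
Augment Depot→HubA→Y1→Port: bottleneck 1, flow now 11.
No augmenting path remains; maximum flow = 11.
By max-flow min-cut, the minimum cut capacity equals the max flow.
In the residual graph, reachable from Depot: {Depot}.
Min-cut edges: Depot→Jct2 (2), Depot→HubA (9); capacity 2 + 9 = 11.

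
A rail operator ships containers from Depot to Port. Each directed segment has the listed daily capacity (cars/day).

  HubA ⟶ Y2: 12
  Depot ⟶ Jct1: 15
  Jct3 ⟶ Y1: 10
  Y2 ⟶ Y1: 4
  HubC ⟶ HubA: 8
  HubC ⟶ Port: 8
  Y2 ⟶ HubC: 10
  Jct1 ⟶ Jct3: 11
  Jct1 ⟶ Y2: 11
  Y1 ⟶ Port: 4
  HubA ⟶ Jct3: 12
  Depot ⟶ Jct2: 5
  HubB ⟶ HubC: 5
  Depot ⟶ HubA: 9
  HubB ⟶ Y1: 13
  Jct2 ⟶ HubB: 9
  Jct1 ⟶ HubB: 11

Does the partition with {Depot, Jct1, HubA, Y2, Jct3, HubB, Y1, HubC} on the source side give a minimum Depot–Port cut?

No — its capacity is 17, but the minimum cut has capacity 12.

Given cut capacity: 5 + 4 + 8 = 17.
Augment Depot→Jct1→Y2→Y1→Port: bottleneck 4, flow now 4.
Augment Depot→Jct1→Y2→HubC→Port: bottleneck 7, flow now 11.
Augment Depot→Jct1→HubB→HubC→Port: bottleneck 1, flow now 12.
No augmenting path remains; maximum flow = 12.
In the residual graph, reachable from Depot: {Depot, Jct1, HubA, Jct2, Y2, Jct3, HubB, Y1, HubC}.
Min-cut edges: Y1→Port (4), HubC→Port (8); capacity 4 + 8 = 12.
Cut capacity 17 exceeds the max flow 12, so it is not minimum.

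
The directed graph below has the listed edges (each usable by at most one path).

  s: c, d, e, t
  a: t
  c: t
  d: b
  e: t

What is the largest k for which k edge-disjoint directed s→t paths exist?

3

Assign every edge capacity 1; by Menger, the answer equals the max flow.
Path s→t (+1); total 1.
Path s→c→t (+1); total 2.
Path s→e→t (+1); total 3.
No residual s→t path; max flow = 3.
Certifying cut of size 3: {s→c, s→e, s→t}.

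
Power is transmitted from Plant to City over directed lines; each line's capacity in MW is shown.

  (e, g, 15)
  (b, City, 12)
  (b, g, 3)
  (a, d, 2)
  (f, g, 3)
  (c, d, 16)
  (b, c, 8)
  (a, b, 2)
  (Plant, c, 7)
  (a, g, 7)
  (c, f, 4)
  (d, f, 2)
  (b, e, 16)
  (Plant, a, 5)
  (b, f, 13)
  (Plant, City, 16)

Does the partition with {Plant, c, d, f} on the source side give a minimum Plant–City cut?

No — its capacity is 24, but the minimum cut has capacity 18.

Given cut capacity: 5 + 16 + 3 = 24.
Augment Plant→City: bottleneck 16, flow now 16.
Augment Plant→a→b→City: bottleneck 2, flow now 18.
No augmenting path remains; maximum flow = 18.
In the residual graph, reachable from Plant: {Plant, a, c, d, f, g}.
Min-cut edges: Plant→City (16), a→b (2); capacity 16 + 2 = 18.
Cut capacity 24 exceeds the max flow 18, so it is not minimum.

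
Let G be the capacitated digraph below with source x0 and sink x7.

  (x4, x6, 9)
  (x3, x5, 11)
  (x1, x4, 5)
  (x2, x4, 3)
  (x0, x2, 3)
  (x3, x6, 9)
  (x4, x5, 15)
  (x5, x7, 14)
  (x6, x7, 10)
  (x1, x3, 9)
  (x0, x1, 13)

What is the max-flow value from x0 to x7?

Augment x0→x1→x3→x5→x7: bottleneck 9, flow now 9.
Augment x0→x1→x4→x5→x7: bottleneck 4, flow now 13.
Augment x0→x2→x4→x5→x7: bottleneck 1, flow now 14.
Augment x0→x2→x4→x6→x7: bottleneck 2, flow now 16.
No augmenting path remains; maximum flow = 16.
In the residual graph, reachable from x0: {x0}.
Min-cut edges: x0→x1 (13), x0→x2 (3); capacity 13 + 3 = 16.
This cut is saturated, so no flow can exceed 16.

16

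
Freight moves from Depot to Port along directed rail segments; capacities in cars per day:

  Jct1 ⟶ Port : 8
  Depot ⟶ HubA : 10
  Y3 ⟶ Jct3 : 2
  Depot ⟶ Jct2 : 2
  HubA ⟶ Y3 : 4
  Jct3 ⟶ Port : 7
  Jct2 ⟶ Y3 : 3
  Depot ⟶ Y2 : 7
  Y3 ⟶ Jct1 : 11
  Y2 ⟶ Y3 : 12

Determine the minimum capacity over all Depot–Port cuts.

Augment Depot→Jct2→Y3→Jct1→Port: bottleneck 2, flow now 2.
Augment Depot→HubA→Y3→Jct1→Port: bottleneck 4, flow now 6.
Augment Depot→Y2→Y3→Jct1→Port: bottleneck 2, flow now 8.
Augment Depot→Y2→Y3→Jct3→Port: bottleneck 2, flow now 10.
No augmenting path remains; maximum flow = 10.
By max-flow min-cut, the minimum cut capacity equals the max flow.
In the residual graph, reachable from Depot: {Depot, Jct2, HubA, Y2, Y3, Jct1}.
Min-cut edges: Y3→Jct3 (2), Jct1→Port (8); capacity 2 + 8 = 10.

10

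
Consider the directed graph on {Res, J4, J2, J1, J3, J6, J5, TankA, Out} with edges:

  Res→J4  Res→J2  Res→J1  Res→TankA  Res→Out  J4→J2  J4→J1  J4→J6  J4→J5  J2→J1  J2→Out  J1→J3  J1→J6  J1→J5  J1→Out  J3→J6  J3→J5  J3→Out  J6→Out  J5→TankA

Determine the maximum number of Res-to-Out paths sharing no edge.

4

Assign every edge capacity 1; by Menger, the answer equals the max flow.
Path Res→Out (+1); total 1.
Path Res→J2→Out (+1); total 2.
Path Res→J1→Out (+1); total 3.
Path Res→J4→J6→Out (+1); total 4.
No residual Res→Out path; max flow = 4.
Certifying cut of size 4: {Res→J1, Res→J2, Res→J4, Res→Out}.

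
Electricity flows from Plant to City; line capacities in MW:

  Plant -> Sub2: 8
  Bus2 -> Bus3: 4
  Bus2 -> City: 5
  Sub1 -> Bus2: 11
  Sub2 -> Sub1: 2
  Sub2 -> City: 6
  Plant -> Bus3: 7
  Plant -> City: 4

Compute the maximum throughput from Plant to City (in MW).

Augment Plant→City: bottleneck 4, flow now 4.
Augment Plant→Sub2→City: bottleneck 6, flow now 10.
Augment Plant→Sub2→Sub1→Bus2→City: bottleneck 2, flow now 12.
No augmenting path remains; maximum flow = 12.
In the residual graph, reachable from Plant: {Plant, Bus3}.
Min-cut edges: Plant→Sub2 (8), Plant→City (4); capacity 8 + 4 = 12.
This cut is saturated, so no flow can exceed 12.

12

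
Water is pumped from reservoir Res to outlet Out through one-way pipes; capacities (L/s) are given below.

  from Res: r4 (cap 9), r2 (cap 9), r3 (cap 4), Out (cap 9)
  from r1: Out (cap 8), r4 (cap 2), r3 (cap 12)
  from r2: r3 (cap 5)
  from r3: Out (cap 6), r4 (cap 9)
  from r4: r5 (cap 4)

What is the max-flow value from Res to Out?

15

Augment Res→Out: bottleneck 9, flow now 9.
Augment Res→r3→Out: bottleneck 4, flow now 13.
Augment Res→r2→r3→Out: bottleneck 2, flow now 15.
No augmenting path remains; maximum flow = 15.
In the residual graph, reachable from Res: {Res, r2, r3, r4, r5}.
Min-cut edges: Res→Out (9), r3→Out (6); capacity 9 + 6 = 15.
This cut is saturated, so no flow can exceed 15.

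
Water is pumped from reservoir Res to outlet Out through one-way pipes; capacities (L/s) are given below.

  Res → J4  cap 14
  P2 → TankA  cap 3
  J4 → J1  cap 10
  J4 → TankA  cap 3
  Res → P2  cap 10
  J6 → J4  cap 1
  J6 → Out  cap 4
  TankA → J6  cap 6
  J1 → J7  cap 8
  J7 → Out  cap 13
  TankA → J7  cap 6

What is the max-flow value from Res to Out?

14

Augment Res→P2→TankA→J7→Out: bottleneck 3, flow now 3.
Augment Res→J4→J1→J7→Out: bottleneck 8, flow now 11.
Augment Res→J4→TankA→J7→Out: bottleneck 2, flow now 13.
Augment Res→J4→TankA→J6→Out: bottleneck 1, flow now 14.
No augmenting path remains; maximum flow = 14.
In the residual graph, reachable from Res: {Res, P2, J4, J1}.
Min-cut edges: P2→TankA (3), J4→TankA (3), J1→J7 (8); capacity 3 + 3 + 8 = 14.
This cut is saturated, so no flow can exceed 14.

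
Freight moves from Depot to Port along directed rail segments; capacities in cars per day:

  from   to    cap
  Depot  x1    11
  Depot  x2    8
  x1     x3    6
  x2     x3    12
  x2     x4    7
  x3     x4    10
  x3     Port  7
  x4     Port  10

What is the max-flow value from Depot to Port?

Augment Depot→x1→x3→Port: bottleneck 6, flow now 6.
Augment Depot→x2→x3→Port: bottleneck 1, flow now 7.
Augment Depot→x2→x4→Port: bottleneck 7, flow now 14.
No augmenting path remains; maximum flow = 14.
In the residual graph, reachable from Depot: {Depot, x1}.
Min-cut edges: Depot→x2 (8), x1→x3 (6); capacity 8 + 6 = 14.
This cut is saturated, so no flow can exceed 14.

14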